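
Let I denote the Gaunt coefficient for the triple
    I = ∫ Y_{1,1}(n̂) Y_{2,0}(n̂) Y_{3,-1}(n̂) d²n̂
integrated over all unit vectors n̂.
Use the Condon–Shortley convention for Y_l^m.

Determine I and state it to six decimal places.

-0.202301

Checks pass: Σm=0; 6 even; l₃=3∈[1,3].
(2·1+1)(2·2+1)(2·3+1) = 105
Δ: 0! 2! 4! / 7! → 1/105
sum: t=0:+1/4 = 1/4
3j²(1 2 3; 0 0 0) = Δ·Π!·Σ² = 3/35  (sign -1)
sum: t=0:+1/8 = 1/8
3j²(1 2 3; 1 0 -1) = Δ·Π!·Σ² = 2/35  (sign +1)
combine: 4πI² = 105·3/35·2/35 = 18/35
take √, sign -1: I = -0.20230066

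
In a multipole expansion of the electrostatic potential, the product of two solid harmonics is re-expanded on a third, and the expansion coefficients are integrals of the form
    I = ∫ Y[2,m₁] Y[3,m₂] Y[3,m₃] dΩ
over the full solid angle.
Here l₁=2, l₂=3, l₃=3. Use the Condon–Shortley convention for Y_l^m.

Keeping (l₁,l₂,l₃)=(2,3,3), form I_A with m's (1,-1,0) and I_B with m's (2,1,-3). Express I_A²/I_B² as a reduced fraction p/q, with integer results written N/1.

Same 2,3,3: normalisation and zero-m 3j drop out of the ratio.
A: Δ: 2! 2! 4! / 9! → 1/3780; sum: t=0:+1/8 t=1:−1/12 = 1/24; 3j²(2 3 3; 1 -1 0) = Δ·Π!·Σ² = 1/210  (sign -1)
B: Δ: 2! 2! 4! / 9! → 1/3780; sum: t=0:+1/96 = 1/96; 3j²(2 3 3; 2 1 -3) = Δ·Π!·Σ² = 1/42  (sign +1)
I_A²/I_B² = (1/210)/(1/42) = 1/5

1/5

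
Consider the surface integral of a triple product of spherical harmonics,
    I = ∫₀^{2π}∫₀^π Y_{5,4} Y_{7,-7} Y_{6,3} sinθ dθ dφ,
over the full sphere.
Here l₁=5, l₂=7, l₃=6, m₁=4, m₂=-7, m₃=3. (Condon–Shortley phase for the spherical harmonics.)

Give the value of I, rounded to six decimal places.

m-sum 0 ✓  L=18 even ✓  2≤6≤12 ✓
Π(2lᵢ+1) = 11×15×13 = 2145
triangle coeff Δ(5,7,6) = 1/174594420
Σ_t [1,5]: t=1:−1/4147200 t=2:+1/207360 t=3:−1/82944 t=4:+1/207360 t=5:−1/4147200 = -1/345600
(3j)²=420/46189 [(5 7 6; 0 0 0)], sign=-1
Σ_t [0,0]: t=0:+1/174182400 = 1/174182400
(3j)²=21/1615 [(5 7 6; 4 -7 3)], sign=-1
⇒ 4πI² = 26460/104329
I = (+1)√(26460/104329/(4π)) = 0.14206512

0.142065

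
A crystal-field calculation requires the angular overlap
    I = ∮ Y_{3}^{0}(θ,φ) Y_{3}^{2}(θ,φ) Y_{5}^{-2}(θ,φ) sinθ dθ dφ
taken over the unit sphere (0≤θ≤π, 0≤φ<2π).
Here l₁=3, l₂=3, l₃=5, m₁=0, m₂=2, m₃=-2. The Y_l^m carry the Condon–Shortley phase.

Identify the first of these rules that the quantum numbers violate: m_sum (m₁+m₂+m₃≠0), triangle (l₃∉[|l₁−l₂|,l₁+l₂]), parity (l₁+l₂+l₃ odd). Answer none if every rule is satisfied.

azimuthal sum: 0 + 2 − 2 = 0  ✓
0 ≤ 5 ≤ 6 (triangle on l)  ✓
L = 3 + 3 + 5 = 11 (odd)  ✗

parity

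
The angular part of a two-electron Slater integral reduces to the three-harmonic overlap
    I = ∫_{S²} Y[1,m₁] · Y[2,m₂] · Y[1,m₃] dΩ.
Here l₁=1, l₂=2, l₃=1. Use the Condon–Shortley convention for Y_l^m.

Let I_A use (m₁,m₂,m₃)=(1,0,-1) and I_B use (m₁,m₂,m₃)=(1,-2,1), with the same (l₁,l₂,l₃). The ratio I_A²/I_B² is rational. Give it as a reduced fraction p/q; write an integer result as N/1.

l's match ⇒ only the (l;m) 3-j factors differ between A and B.
A: triangle coeff Δ(1,2,1) = 1/30; Σ_t [0,0]: t=0:+1/4 = 1/4; (3j)²=1/30 [(1 2 1; 1 0 -1)], sign=+1
B: triangle coeff Δ(1,2,1) = 1/30; Σ_t [0,0]: t=0:+1/4 = 1/4; (3j)²=1/5 [(1 2 1; 1 -2 1)], sign=+1
I_A²/I_B² = (1/30)/(1/5) = 1/6

1/6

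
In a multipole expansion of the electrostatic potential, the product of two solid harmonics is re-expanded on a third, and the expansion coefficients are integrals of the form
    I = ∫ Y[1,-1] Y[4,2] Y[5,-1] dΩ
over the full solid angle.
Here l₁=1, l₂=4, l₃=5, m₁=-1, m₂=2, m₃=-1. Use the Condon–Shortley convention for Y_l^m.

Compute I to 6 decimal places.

Checks pass: Σm=0; 10 even; l₃=5∈[3,5].
(2·1+1)(2·4+1)(2·5+1) = 297
Δ: 0! 2! 8! / 11! → 1/495
sum: t=0:+1/576 = 1/576
3j²(1 4 5; 0 0 0) = Δ·Π!·Σ² = 5/99  (sign -1)
sum: t=0:+1/2880 = 1/2880
3j²(1 4 5; -1 2 -1) = Δ·Π!·Σ² = 2/165  (sign +1)
combine: 4πI² = 297·5/99·2/165 = 2/11
take √, sign -1: I = -0.12028562

-0.120286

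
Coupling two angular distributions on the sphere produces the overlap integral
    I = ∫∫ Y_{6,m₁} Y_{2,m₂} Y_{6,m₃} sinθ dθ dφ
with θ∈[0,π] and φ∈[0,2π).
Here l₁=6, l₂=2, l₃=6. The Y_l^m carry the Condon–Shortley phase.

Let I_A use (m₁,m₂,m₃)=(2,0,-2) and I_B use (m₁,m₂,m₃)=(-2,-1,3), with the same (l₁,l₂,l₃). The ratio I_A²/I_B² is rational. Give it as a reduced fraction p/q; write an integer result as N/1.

Same 6,2,6: normalisation and zero-m 3j drop out of the ratio.
A: Δ: 2! 10! 2! / 15! → 1/90090; sum: t=0:+1/69120 t=1:−1/30240 t=2:+1/322560 = -1/64512; 3j²(6 2 6; 2 0 -2) = Δ·Π!·Σ² = 10/1001  (sign -1)
B: Δ: 2! 10! 2! / 15! → 1/90090; sum: t=0:+1/161280 t=1:−1/60480 = -1/96768; 3j²(6 2 6; -2 -1 3) = Δ·Π!·Σ² = 15/1001  (sign +1)
I_A²/I_B² = (10/1001)/(15/1001) = 2/3

2/3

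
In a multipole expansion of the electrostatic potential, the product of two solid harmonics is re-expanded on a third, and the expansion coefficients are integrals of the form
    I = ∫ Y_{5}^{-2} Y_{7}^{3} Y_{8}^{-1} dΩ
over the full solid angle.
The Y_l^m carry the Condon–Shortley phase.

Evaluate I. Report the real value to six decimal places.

0.072624

Checks pass: Σm=0; 20 even; l₃=8∈[2,12].
(2·5+1)(2·7+1)(2·8+1) = 2805
Δ: 4! 6! 10! / 21! → 1/814773960
sum: t=0:+1/87091200 t=1:−1/4976640 t=2:+1/2073600 t=3:−1/4976640 t=4:+1/87091200 = 1/9676800
3j²(5 7 8; 0 0 0) = Δ·Π!·Σ² = 360/46189  (sign +1)
sum: t=1:−1/1567641600 t=2:+1/38707200 t=3:−1/8709120 t=4:+1/14929920 = -71/3135283200
3j²(5 7 8; -2 3 -1) = Δ·Π!·Σ² = 5041/1662804  (sign +1)
combine: 4πI² = 2805·360/46189·5041/1662804 = 756150/11408683
take √, sign +1: I = 0.07262419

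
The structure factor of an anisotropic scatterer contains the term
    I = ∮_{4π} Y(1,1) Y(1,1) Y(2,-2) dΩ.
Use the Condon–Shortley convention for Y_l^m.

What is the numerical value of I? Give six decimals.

Checks pass: Σm=0; 4 even; l₃=2∈[0,2].
(2·1+1)(2·1+1)(2·2+1) = 45
Δ: 0! 2! 2! / 5! → 1/30
sum: t=0:+1/1 = 1/1
3j²(1 1 2; 0 0 0) = Δ·Π!·Σ² = 2/15  (sign +1)
sum: t=0:+1/4 = 1/4
3j²(1 1 2; 1 1 -2) = Δ·Π!·Σ² = 1/5  (sign +1)
combine: 4πI² = 45·2/15·1/5 = 6/5
take √, sign +1: I = 0.30901936

0.309019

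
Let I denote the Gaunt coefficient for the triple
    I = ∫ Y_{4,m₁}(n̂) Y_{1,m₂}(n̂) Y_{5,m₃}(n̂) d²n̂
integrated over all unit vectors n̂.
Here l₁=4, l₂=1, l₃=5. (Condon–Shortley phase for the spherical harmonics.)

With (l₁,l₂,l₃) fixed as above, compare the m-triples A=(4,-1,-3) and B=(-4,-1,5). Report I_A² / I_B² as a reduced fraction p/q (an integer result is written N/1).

l's match ⇒ only the (l;m) 3-j factors differ between A and B.
A: triangle coeff Δ(4,1,5) = 1/495; Σ_t [0,0]: t=0:+1/80640 = 1/80640; (3j)²=1/495 [(4 1 5; 4 -1 -3)], sign=+1
B: triangle coeff Δ(4,1,5) = 1/495; Σ_t [0,0]: t=0:+1/80640 = 1/80640; (3j)²=1/11 [(4 1 5; -4 -1 5)], sign=+1
I_A²/I_B² = (1/495)/(1/11) = 1/45

1/45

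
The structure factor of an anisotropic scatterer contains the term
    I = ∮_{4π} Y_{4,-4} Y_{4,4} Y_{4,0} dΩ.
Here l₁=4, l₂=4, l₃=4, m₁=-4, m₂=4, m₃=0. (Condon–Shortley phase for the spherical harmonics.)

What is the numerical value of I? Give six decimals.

Checks pass: Σm=0; 12 even; l₃=4∈[0,8].
(2·4+1)(2·4+1)(2·4+1) = 729
Δ: 4! 4! 4! / 13! → 1/450450
sum: t=0:+1/13824 t=1:−1/216 t=2:+1/64 t=3:−1/216 t=4:+1/13824 = 5/768
3j²(4 4 4; 0 0 0) = Δ·Π!·Σ² = 18/1001  (sign +1)
sum: t=4:+1/13824 = 1/13824
3j²(4 4 4; -4 4 0) = Δ·Π!·Σ² = 14/1287  (sign +1)
combine: 4πI² = 729·18/1001·14/1287 = 2916/20449
take √, sign +1: I = 0.10652531

0.106525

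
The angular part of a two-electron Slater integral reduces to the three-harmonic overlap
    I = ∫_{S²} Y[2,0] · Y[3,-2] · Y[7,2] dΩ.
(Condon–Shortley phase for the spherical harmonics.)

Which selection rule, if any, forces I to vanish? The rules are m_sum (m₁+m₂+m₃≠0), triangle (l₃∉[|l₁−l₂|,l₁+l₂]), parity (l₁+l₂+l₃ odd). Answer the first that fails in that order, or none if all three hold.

triangle

azimuthal sum: 0 − 2 + 2 = 0  ✓
1 ≤ 7 ≤ 5 (triangle on l)  ✗
L = 2 + 3 + 7 = 12 (even)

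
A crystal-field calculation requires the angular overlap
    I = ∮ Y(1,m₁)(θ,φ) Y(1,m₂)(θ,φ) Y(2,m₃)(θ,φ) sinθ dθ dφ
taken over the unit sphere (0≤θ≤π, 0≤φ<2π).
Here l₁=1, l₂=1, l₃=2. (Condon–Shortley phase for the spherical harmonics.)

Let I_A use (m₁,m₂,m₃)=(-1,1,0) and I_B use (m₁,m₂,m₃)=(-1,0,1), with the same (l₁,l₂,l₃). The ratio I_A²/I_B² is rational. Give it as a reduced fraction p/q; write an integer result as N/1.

Same 1,1,2: normalisation and zero-m 3j drop out of the ratio.
A: Δ: 0! 2! 2! / 5! → 1/30; sum: t=0:+1/4 = 1/4; 3j²(1 1 2; -1 1 0) = Δ·Π!·Σ² = 1/30  (sign +1)
B: Δ: 0! 2! 2! / 5! → 1/30; sum: t=0:+1/2 = 1/2; 3j²(1 1 2; -1 0 1) = Δ·Π!·Σ² = 1/10  (sign -1)
I_A²/I_B² = (1/30)/(1/10) = 1/3

1/3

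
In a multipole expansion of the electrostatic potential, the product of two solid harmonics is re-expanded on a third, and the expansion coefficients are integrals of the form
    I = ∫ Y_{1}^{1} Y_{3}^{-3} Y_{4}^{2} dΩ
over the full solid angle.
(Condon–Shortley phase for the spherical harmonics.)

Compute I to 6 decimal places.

Checks pass: Σm=0; 8 even; l₃=4∈[2,4].
(2·1+1)(2·3+1)(2·4+1) = 189
Δ: 0! 2! 6! / 9! → 1/252
sum: t=0:+1/36 = 1/36
3j²(1 3 4; 0 0 0) = Δ·Π!·Σ² = 4/63  (sign +1)
sum: t=0:+1/1440 = 1/1440
3j²(1 3 4; 1 -3 2) = Δ·Π!·Σ² = 1/252  (sign +1)
combine: 4πI² = 189·4/63·1/252 = 1/21
take √, sign +1: I = 0.06155813

0.061558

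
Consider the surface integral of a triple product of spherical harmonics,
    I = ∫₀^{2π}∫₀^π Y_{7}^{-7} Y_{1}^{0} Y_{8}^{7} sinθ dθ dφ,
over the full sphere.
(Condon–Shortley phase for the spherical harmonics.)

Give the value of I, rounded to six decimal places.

-0.118504

m-sum 0 ✓  L=16 even ✓  6≤8≤8 ✓
Π(2lᵢ+1) = 15×3×17 = 765
triangle coeff Δ(7,1,8) = 1/2040
Σ_t [0,0]: t=0:+1/25401600 = 1/25401600
(3j)²=8/255 [(7 1 8; 0 0 0)], sign=+1
Σ_t [0,0]: t=0:+1/87178291200 = 1/87178291200
(3j)²=1/136 [(7 1 8; -7 0 7)], sign=-1
⇒ 4πI² = 3/17
I = (-1)√(3/17/(4π)) = -0.11850352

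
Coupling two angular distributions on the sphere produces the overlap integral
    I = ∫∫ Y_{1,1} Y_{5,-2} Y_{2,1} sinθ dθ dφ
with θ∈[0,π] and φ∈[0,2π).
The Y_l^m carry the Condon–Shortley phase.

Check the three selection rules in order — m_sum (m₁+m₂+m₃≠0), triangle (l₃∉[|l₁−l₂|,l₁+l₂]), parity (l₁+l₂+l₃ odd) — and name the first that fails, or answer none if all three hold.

azimuthal sum: 1 − 2 + 1 = 0  ✓
4 ≤ 2 ≤ 6 (triangle on l)  ✗
L = 1 + 5 + 2 = 8 (even)

triangle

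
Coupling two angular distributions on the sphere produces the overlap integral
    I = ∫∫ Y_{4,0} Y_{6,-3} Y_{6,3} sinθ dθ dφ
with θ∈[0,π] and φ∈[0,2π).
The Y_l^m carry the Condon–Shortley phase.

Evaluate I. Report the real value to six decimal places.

Checks pass: Σm=0; 16 even; l₃=6∈[2,10].
(2·4+1)(2·6+1)(2·6+1) = 1521
Δ: 4! 4! 8! / 17! → 1/15315300
sum: t=0:+1/829440 t=1:−1/25920 t=2:+1/9216 t=3:−1/25920 t=4:+1/829440 = 7/207360
3j²(4 6 6; 0 0 0) = Δ·Π!·Σ² = 28/2431  (sign +1)
sum: t=0:+1/414720 t=1:−1/51840 t=2:+1/80640 t=3:−1/1451520 = -1/193536
3j²(4 6 6; 0 -3 3) = Δ·Π!·Σ² = 81/17017  (sign +1)
combine: 4πI² = 1521·28/2431·81/17017 = 2916/34969
take √, sign +1: I = 0.08146053

0.081461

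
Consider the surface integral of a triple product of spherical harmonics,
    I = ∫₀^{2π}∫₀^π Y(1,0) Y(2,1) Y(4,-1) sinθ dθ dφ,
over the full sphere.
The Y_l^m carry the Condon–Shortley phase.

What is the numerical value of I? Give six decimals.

0.000000

triangle: need 1≤l₃≤3, have 4; I=0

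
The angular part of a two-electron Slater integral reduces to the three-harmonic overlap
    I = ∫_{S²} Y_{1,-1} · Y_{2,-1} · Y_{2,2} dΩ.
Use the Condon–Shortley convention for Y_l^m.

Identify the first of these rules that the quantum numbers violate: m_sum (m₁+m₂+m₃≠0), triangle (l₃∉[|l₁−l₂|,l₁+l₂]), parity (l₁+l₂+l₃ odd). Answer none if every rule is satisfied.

parity

azimuthal sum: -1 − 1 + 2 = 0  ✓
1 ≤ 2 ≤ 3 (triangle on l)  ✓
L = 1 + 2 + 2 = 5 (odd)  ✗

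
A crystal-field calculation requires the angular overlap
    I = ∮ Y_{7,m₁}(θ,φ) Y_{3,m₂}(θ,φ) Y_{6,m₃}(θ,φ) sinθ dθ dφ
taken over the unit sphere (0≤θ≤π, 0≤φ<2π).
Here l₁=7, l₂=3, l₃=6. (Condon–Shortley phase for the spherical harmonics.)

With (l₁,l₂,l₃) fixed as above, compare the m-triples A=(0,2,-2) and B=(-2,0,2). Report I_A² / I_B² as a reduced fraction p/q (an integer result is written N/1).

250/63

Same 7,3,6: normalisation and zero-m 3j drop out of the ratio.
A: Δ: 4! 10! 2! / 17! → 1/2042040; sum: t=3:−1/207360 t=4:+1/725760 = -1/290304; 3j²(7 3 6; 0 2 -2) = Δ·Π!·Σ² = 125/7293  (sign -1)
B: Δ: 4! 10! 2! / 17! → 1/2042040; sum: t=1:−1/967680 t=2:+1/120960 t=3:−1/207360 = 1/414720; 3j²(7 3 6; -2 0 2) = Δ·Π!·Σ² = 21/4862  (sign +1)
I_A²/I_B² = (125/7293)/(21/4862) = 250/63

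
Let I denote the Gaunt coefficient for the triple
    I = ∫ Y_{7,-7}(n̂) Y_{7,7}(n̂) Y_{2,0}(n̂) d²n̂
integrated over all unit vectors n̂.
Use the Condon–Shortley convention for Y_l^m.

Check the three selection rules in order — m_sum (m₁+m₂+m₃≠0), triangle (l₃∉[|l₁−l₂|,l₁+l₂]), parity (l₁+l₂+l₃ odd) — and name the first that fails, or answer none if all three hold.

azimuthal sum: -7 + 7 + 0 = 0  ✓
0 ≤ 2 ≤ 14 (triangle on l)  ✓
L = 7 + 7 + 2 = 16 (even)  ✓

none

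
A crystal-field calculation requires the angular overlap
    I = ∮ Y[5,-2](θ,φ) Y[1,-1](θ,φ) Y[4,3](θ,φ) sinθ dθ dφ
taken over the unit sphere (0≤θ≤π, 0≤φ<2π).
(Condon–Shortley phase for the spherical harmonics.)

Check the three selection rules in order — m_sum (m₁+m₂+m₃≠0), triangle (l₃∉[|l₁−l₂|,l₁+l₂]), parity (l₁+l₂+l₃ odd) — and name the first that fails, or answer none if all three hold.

m₁+m₂+m₃ = -2 − 1 + 3 = 0  ✓
triangle: |5−1|=4 ≤ l₃=4 ≤ 5+1=6  ✓
parity: l₁+l₂+l₃ = 10 is even  ✓

none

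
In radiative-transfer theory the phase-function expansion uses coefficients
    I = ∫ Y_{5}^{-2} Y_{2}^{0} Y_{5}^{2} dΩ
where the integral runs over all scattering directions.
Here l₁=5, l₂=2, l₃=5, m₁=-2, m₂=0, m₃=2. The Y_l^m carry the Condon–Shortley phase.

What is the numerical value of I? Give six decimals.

m-sum 0 ✓  L=12 even ✓  3≤5≤7 ✓
Π(2lᵢ+1) = 11×5×11 = 605
triangle coeff Δ(5,2,5) = 1/38610
Σ_t [0,2]: t=0:+1/2880 t=1:−1/576 t=2:+1/2880 = -1/960
(3j)²=10/429 [(5 2 5; 0 0 0)], sign=+1
Σ_t [0,2]: t=0:+1/20160 t=1:−1/1440 t=2:+1/2880 = -1/3360
(3j)²=6/715 [(5 2 5; -2 0 2)], sign=+1
⇒ 4πI² = 20/169
I = (+1)√(20/169/(4π)) = 0.09704356

0.097044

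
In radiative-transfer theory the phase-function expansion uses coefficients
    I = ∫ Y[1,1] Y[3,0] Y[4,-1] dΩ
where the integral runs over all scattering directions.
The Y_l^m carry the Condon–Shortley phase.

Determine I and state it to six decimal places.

-0.194664

Rules hold: Σm=0, L=8 even, 2≤4≤4.
N = 3·7·9 = 189
Δ = 0!·2!·6!/9! = 1/252
Racah Σ t=0..0: t=0:+1/36 = 1/36
⇒ 3j(1 3 4; 0 0 0)² = 4/63, sgn +1
Racah Σ t=0..0: t=0:+1/72 = 1/72
⇒ 3j(1 3 4; 1 0 -1)² = 5/126, sgn -1
4πI² = N·(3j₀)²·(3jₘ)² = 10/21
I = -1·√(0.47619/4π) = -0.19466390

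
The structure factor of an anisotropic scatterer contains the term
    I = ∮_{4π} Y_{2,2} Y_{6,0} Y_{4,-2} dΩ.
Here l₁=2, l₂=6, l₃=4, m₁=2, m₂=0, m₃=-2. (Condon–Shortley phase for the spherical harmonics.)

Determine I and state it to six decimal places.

Rules hold: Σm=0, L=12 even, 4≤4≤8.
N = 5·13·9 = 585
Δ = 4!·0!·8!/13! = 1/6435
Racah Σ t=2..2: t=2:+1/2304 = 1/2304
⇒ 3j(2 6 4; 0 0 0)² = 5/143, sgn +1
Racah Σ t=0..0: t=0:+1/34560 = 1/34560
⇒ 3j(2 6 4; 2 0 -2)² = 1/429, sgn +1
4πI² = N·(3j₀)²·(3jₘ)² = 75/1573
I = +1·√(0.0476796/4π) = 0.06159725

0.061597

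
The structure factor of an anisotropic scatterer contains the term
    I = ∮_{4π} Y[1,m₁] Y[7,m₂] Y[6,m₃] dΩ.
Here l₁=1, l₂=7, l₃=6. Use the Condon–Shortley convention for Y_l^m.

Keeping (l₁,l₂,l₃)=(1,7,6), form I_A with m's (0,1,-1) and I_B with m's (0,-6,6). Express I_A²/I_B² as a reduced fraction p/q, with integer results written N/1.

48/13

Shared (l₁,l₂,l₃)=(1,7,6): N and (l;000)² cancel in I_A²/I_B².
A: Δ = 2!·0!·12!/15! = 1/1365; Racah Σ t=1..1: t=1:−1/604800 = -1/604800; ⇒ 3j(1 7 6; 0 1 -1)² = 16/455, sgn +1
B: Δ = 2!·0!·12!/15! = 1/1365; Racah Σ t=1..1: t=1:−1/479001600 = -1/479001600; ⇒ 3j(1 7 6; 0 -6 6)² = 1/105, sgn -1
I_A²/I_B² = (16/455)/(1/105) = 48/13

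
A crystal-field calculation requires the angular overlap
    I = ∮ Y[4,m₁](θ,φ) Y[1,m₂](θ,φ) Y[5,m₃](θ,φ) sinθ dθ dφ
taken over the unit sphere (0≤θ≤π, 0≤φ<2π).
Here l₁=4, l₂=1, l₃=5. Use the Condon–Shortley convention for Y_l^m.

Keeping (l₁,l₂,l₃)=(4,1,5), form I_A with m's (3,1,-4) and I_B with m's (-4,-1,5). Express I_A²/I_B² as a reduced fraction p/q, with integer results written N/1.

Shared (l₁,l₂,l₃)=(4,1,5): N and (l;000)² cancel in I_A²/I_B².
A: Δ = 0!·8!·2!/11! = 1/495; Racah Σ t=0..0: t=0:+1/10080 = 1/10080; ⇒ 3j(4 1 5; 3 1 -4)² = 4/55, sgn -1
B: Δ = 0!·8!·2!/11! = 1/495; Racah Σ t=0..0: t=0:+1/80640 = 1/80640; ⇒ 3j(4 1 5; -4 -1 5)² = 1/11, sgn +1
I_A²/I_B² = (4/55)/(1/11) = 4/5

4/5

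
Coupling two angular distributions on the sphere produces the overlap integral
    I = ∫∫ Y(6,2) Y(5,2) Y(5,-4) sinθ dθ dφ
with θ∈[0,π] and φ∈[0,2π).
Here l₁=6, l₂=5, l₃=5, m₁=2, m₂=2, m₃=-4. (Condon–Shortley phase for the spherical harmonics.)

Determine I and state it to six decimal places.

m-sum 0 ✓  L=16 even ✓  1≤5≤11 ✓
Π(2lᵢ+1) = 13×11×11 = 1573
triangle coeff Δ(6,5,5) = 1/28588560
Σ_t [1,5]: t=1:−1/345600 t=2:+1/13824 t=3:−1/5184 t=4:+1/13824 t=5:−1/345600 = -7/129600
(3j)²=80/7293 [(6 5 5; 0 0 0)], sign=+1
Σ_t [3,4]: t=3:−1/103680 t=4:+1/207360 = -1/207360
(3j)²=21/2431 [(6 5 5; 2 2 -4)], sign=+1
⇒ 4πI² = 560/3757
I = (+1)√(560/3757/(4π)) = 0.10891018

0.108910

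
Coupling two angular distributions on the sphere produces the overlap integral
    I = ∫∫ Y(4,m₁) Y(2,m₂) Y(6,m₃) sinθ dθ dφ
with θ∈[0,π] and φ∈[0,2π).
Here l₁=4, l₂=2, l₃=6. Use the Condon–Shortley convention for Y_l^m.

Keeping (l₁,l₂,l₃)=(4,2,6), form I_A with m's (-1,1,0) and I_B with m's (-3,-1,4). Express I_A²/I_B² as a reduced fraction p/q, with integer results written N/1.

Shared (l₁,l₂,l₃)=(4,2,6): N and (l;000)² cancel in I_A²/I_B².
A: Δ = 0!·8!·4!/13! = 1/6435; Racah Σ t=0..0: t=0:+1/4320 = 1/4320; ⇒ 3j(4 2 6; -1 1 0)² = 8/429, sgn +1
B: Δ = 0!·8!·4!/13! = 1/6435; Racah Σ t=0..0: t=0:+1/30240 = 1/30240; ⇒ 3j(4 2 6; -3 -1 4)² = 16/429, sgn +1
I_A²/I_B² = (8/429)/(16/429) = 1/2

1/2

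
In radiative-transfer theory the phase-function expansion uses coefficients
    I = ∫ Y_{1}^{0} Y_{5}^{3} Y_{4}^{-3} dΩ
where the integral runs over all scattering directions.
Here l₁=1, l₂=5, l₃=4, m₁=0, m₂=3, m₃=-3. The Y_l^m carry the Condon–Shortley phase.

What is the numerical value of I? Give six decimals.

-0.196426

Rules hold: Σm=0, L=10 even, 4≤4≤6.
N = 3·11·9 = 297
Δ = 2!·0!·8!/11! = 1/495
Racah Σ t=1..1: t=1:−1/576 = -1/576
⇒ 3j(1 5 4; 0 0 0)² = 5/99, sgn -1
Racah Σ t=1..1: t=1:−1/5040 = -1/5040
⇒ 3j(1 5 4; 0 3 -3)² = 16/495, sgn +1
4πI² = N·(3j₀)²·(3jₘ)² = 16/33
I = -1·√(0.484848/4π) = -0.19642560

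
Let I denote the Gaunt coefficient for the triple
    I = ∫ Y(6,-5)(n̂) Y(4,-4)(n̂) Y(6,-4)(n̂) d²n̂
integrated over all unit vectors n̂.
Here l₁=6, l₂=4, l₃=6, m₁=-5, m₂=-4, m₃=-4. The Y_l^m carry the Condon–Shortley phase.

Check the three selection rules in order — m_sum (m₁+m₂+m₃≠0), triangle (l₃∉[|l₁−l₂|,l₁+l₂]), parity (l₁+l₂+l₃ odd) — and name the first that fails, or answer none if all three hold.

m_sum

m₁+m₂+m₃ = -5 − 4 − 4 = -13  ✗
triangle: |6−4|=2 ≤ l₃=6 ≤ 6+4=10
parity: l₁+l₂+l₃ = 16 is even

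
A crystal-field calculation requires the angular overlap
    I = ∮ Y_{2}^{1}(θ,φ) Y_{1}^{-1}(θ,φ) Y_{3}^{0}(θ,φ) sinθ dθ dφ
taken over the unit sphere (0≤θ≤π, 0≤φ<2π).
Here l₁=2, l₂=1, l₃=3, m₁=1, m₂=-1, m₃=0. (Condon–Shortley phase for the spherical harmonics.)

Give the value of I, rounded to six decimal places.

0.143048

Rules hold: Σm=0, L=6 even, 1≤3≤3.
N = 5·3·7 = 105
Δ = 0!·4!·2!/7! = 1/105
Racah Σ t=0..0: t=0:+1/4 = 1/4
⇒ 3j(2 1 3; 0 0 0)² = 3/35, sgn -1
Racah Σ t=0..0: t=0:+1/12 = 1/12
⇒ 3j(2 1 3; 1 -1 0)² = 1/35, sgn -1
4πI² = N·(3j₀)²·(3jₘ)² = 9/35
I = +1·√(0.257143/4π) = 0.14304817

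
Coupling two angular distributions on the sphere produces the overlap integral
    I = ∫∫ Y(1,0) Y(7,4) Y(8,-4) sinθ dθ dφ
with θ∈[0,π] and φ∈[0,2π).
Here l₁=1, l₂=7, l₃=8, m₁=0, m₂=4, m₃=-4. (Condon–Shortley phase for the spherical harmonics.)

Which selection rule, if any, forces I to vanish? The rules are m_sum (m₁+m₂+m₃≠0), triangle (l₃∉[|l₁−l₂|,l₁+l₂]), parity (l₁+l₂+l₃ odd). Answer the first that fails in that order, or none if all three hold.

none

m₁+m₂+m₃ = 0 + 4 − 4 = 0  ✓
triangle: |1−7|=6 ≤ l₃=8 ≤ 1+7=8  ✓
parity: l₁+l₂+l₃ = 16 is even  ✓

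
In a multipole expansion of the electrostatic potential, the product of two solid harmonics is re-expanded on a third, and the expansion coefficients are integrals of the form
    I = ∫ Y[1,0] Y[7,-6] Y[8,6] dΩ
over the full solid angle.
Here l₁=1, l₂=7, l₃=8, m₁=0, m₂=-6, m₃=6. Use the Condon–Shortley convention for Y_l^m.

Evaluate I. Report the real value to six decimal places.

m-sum 0 ✓  L=16 even ✓  6≤8≤8 ✓
Π(2lᵢ+1) = 3×15×17 = 765
triangle coeff Δ(1,7,8) = 1/2040
Σ_t [0,0]: t=0:+1/25401600 = 1/25401600
(3j)²=8/255 [(1 7 8; 0 0 0)], sign=+1
Σ_t [0,0]: t=0:+1/6227020800 = 1/6227020800
(3j)²=7/510 [(1 7 8; 0 -6 6)], sign=+1
⇒ 4πI² = 28/85
I = (+1)√(28/85/(4π)) = 0.16190663

0.161907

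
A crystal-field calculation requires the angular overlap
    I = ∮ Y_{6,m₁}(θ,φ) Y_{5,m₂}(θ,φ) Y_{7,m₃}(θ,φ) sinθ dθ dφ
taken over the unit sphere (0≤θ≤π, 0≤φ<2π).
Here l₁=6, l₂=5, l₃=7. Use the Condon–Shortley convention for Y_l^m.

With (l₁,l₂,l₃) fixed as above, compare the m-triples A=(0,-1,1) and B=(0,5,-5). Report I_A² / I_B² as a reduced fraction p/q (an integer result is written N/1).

11/70

Same 6,5,7: normalisation and zero-m 3j drop out of the ratio.
A: Δ: 4! 8! 6! / 19! → 1/174594420; sum: t=0:+1/1658880 t=1:−1/155520 t=2:+1/110592 t=3:−1/518400 t=4:+1/24883200 = 11/8294400; 3j²(6 5 7; 0 -1 1) = Δ·Π!·Σ² = 11/4199  (sign +1)
B: Δ: 4! 8! 6! / 19! → 1/174594420; sum: t=4:+1/24883200 = 1/24883200; 3j²(6 5 7; 0 5 -5) = Δ·Π!·Σ² = 70/4199  (sign +1)
I_A²/I_B² = (11/4199)/(70/4199) = 11/70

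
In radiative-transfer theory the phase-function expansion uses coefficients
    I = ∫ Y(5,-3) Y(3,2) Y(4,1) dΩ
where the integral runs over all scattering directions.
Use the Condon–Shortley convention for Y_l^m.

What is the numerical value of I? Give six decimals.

m-sum 0 ✓  L=12 even ✓  2≤4≤8 ✓
Π(2lᵢ+1) = 11×7×9 = 693
triangle coeff Δ(5,3,4) = 1/180180
Σ_t [1,3]: t=1:−1/576 t=2:+1/144 t=3:−1/576 = 1/288
(3j)²=20/1001 [(5 3 4; 0 0 0)], sign=+1
Σ_t [3,4]: t=3:−1/1440 t=4:+1/1152 = 1/5760
(3j)²=1/858 [(5 3 4; -3 2 1)], sign=-1
⇒ 4πI² = 30/1859
I = (-1)√(30/1859/(4π)) = -0.03583571

-0.035836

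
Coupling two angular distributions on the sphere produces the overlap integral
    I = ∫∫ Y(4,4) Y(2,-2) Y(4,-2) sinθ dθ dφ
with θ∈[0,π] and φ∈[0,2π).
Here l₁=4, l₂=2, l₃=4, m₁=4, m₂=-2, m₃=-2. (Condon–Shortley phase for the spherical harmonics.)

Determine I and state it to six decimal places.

-0.106180

Checks pass: Σm=0; 10 even; l₃=4∈[2,6].
(2·4+1)(2·2+1)(2·4+1) = 405
Δ: 2! 6! 2! / 11! → 1/13860
sum: t=0:+1/192 t=1:−1/36 t=2:+1/192 = -5/288
3j²(4 2 4; 0 0 0) = Δ·Π!·Σ² = 20/693  (sign -1)
sum: t=0:+1/2880 = 1/2880
3j²(4 2 4; 4 -2 -2) = Δ·Π!·Σ² = 2/165  (sign +1)
combine: 4πI² = 405·20/693·2/165 = 120/847
take √, sign -1: I = -0.10618031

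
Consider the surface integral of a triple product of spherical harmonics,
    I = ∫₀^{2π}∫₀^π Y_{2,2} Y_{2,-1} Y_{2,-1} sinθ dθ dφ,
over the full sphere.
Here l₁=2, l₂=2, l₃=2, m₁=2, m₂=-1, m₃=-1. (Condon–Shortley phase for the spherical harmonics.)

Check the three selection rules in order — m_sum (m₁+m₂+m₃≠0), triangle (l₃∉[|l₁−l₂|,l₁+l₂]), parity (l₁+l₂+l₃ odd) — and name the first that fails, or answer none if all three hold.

none

Σmᵢ = 0  ✓
l₃∈[|l₁−l₂|,l₁+l₂]=[0,4], have l₃=2  ✓
Σlᵢ = 6 ⇒ even  ✓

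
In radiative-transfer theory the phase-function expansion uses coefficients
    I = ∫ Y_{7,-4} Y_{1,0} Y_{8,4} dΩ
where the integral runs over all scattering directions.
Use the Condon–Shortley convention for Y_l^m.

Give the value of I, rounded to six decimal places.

m-sum 0 ✓  L=16 even ✓  6≤8≤8 ✓
Π(2lᵢ+1) = 15×3×17 = 765
triangle coeff Δ(7,1,8) = 1/2040
Σ_t [0,0]: t=0:+1/25401600 = 1/25401600
(3j)²=8/255 [(7 1 8; 0 0 0)], sign=+1
Σ_t [0,0]: t=0:+1/239500800 = 1/239500800
(3j)²=2/85 [(7 1 8; -4 0 4)], sign=+1
⇒ 4πI² = 48/85
I = (+1)√(48/85/(4π)) = 0.21198553

0.211986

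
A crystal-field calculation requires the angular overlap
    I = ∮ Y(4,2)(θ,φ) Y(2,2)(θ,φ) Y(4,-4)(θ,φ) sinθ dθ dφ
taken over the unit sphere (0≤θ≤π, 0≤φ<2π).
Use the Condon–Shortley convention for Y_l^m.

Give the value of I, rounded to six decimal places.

m-sum 0 ✓  L=10 even ✓  2≤4≤6 ✓
Π(2lᵢ+1) = 9×5×9 = 405
triangle coeff Δ(4,2,4) = 1/13860
Σ_t [0,2]: t=0:+1/192 t=1:−1/36 t=2:+1/192 = -5/288
(3j)²=20/693 [(4 2 4; 0 0 0)], sign=-1
Σ_t [2,2]: t=2:+1/2880 = 1/2880
(3j)²=2/165 [(4 2 4; 2 2 -4)], sign=+1
⇒ 4πI² = 120/847
I = (-1)√(120/847/(4π)) = -0.10618031

-0.106180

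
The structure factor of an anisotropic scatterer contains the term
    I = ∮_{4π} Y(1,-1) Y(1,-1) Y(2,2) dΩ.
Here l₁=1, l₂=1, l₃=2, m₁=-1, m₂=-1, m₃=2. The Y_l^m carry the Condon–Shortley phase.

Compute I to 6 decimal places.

m-sum 0 ✓  L=4 even ✓  0≤2≤2 ✓
Π(2lᵢ+1) = 3×3×5 = 45
triangle coeff Δ(1,1,2) = 1/30
Σ_t [0,0]: t=0:+1/1 = 1/1
(3j)²=2/15 [(1 1 2; 0 0 0)], sign=+1
Σ_t [0,0]: t=0:+1/4 = 1/4
(3j)²=1/5 [(1 1 2; -1 -1 2)], sign=+1
⇒ 4πI² = 6/5
I = (+1)√(6/5/(4π)) = 0.30901936

0.309019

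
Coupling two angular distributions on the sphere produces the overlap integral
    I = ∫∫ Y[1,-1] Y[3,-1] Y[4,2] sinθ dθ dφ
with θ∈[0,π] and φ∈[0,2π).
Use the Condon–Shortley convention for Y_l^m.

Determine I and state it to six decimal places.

0.238414

Checks pass: Σm=0; 8 even; l₃=4∈[2,4].
(2·1+1)(2·3+1)(2·4+1) = 189
Δ: 0! 2! 6! / 9! → 1/252
sum: t=0:+1/36 = 1/36
3j²(1 3 4; 0 0 0) = Δ·Π!·Σ² = 4/63  (sign +1)
sum: t=0:+1/96 = 1/96
3j²(1 3 4; -1 -1 2) = Δ·Π!·Σ² = 5/84  (sign +1)
combine: 4πI² = 189·4/63·5/84 = 5/7
take √, sign +1: I = 0.23841361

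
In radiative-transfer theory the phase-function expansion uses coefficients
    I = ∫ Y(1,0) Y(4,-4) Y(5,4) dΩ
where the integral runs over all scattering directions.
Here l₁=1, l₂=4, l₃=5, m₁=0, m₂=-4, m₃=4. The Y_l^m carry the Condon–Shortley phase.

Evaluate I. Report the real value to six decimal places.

Checks pass: Σm=0; 10 even; l₃=5∈[3,5].
(2·1+1)(2·4+1)(2·5+1) = 297
Δ: 0! 2! 8! / 11! → 1/495
sum: t=0:+1/576 = 1/576
3j²(1 4 5; 0 0 0) = Δ·Π!·Σ² = 5/99  (sign -1)
sum: t=0:+1/40320 = 1/40320
3j²(1 4 5; 0 -4 4) = Δ·Π!·Σ² = 1/55  (sign -1)
combine: 4πI² = 297·5/99·1/55 = 3/11
take √, sign +1: I = 0.14731920

0.147319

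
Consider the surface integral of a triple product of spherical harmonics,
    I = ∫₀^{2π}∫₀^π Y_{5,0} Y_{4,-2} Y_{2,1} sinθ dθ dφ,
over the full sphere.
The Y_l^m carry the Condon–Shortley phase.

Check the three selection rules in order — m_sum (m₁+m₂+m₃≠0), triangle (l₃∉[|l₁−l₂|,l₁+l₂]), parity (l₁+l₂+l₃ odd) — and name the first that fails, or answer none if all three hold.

m₁+m₂+m₃ = 0 − 2 + 1 = -1  ✗
triangle: |5−4|=1 ≤ l₃=2 ≤ 5+4=9
parity: l₁+l₂+l₃ = 11 is odd

m_sum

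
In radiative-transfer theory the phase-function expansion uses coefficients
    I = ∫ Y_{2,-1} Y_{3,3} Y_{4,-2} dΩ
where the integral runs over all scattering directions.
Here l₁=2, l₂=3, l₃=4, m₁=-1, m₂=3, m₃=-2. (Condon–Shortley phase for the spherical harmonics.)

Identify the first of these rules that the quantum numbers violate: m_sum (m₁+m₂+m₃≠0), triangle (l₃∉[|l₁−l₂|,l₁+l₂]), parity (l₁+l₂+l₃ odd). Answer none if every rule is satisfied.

Σmᵢ = 0  ✓
l₃∈[|l₁−l₂|,l₁+l₂]=[1,5], have l₃=4  ✓
Σlᵢ = 9 ⇒ odd  ✗

parity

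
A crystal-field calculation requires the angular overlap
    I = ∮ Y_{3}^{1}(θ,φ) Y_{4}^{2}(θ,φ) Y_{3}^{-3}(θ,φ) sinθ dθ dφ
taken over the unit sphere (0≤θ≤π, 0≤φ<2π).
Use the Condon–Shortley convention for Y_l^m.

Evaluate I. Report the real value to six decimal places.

m-sum 0 ✓  L=10 even ✓  1≤3≤7 ✓
Π(2lᵢ+1) = 7×9×7 = 441
triangle coeff Δ(3,4,3) = 1/34650
Σ_t [1,3]: t=1:−1/72 t=2:+1/16 t=3:−1/72 = 5/144
(3j)²=2/77 [(3 4 3; 0 0 0)], sign=-1
Σ_t [2,2]: t=2:+1/192 = 1/192
(3j)²=3/77 [(3 4 3; 1 2 -3)], sign=+1
⇒ 4πI² = 54/121
I = (-1)√(54/121/(4π)) = -0.18845135

-0.188451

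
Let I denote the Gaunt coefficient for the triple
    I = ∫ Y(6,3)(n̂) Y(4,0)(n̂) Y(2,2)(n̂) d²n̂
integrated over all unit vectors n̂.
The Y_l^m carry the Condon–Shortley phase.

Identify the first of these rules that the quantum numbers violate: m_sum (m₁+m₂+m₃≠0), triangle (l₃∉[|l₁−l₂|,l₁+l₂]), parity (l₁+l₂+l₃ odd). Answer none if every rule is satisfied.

azimuthal sum: 3 + 0 + 2 = 5  ✗
2 ≤ 2 ≤ 10 (triangle on l)
L = 6 + 4 + 2 = 12 (even)

m_sum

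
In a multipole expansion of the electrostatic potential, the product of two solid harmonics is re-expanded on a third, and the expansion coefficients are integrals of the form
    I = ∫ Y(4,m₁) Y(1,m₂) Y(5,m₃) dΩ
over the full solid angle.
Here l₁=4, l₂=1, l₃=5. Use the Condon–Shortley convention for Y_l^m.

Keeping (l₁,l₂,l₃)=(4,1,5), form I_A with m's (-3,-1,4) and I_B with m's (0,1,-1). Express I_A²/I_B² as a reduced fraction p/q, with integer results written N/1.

12/5

l's match ⇒ only the (l;m) 3-j factors differ between A and B.
A: triangle coeff Δ(4,1,5) = 1/495; Σ_t [0,0]: t=0:+1/10080 = 1/10080; (3j)²=4/55 [(4 1 5; -3 -1 4)], sign=-1
B: triangle coeff Δ(4,1,5) = 1/495; Σ_t [0,0]: t=0:+1/1152 = 1/1152; (3j)²=1/33 [(4 1 5; 0 1 -1)], sign=+1
I_A²/I_B² = (4/55)/(1/33) = 12/5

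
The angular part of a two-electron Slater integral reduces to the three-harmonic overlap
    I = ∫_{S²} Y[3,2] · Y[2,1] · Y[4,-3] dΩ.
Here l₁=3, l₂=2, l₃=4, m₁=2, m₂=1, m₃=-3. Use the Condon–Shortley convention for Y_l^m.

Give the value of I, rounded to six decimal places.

0.000000

L=9 odd ⇒ parity kills the (l;000) factor ⇒ I = 0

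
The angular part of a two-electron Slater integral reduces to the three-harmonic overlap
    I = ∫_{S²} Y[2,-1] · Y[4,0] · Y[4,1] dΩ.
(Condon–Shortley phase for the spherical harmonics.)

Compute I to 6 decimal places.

Rules hold: Σm=0, L=10 even, 2≤4≤6.
N = 5·9·9 = 405
Δ = 2!·2!·6!/11! = 1/13860
Racah Σ t=0..2: t=0:+1/192 t=1:−1/36 t=2:+1/192 = -5/288
⇒ 3j(2 4 4; 0 0 0)² = 20/693, sgn -1
Racah Σ t=1..2: t=1:−1/72 t=2:+1/96 = -1/288
⇒ 3j(2 4 4; -1 0 1)² = 1/462, sgn +1
4πI² = N·(3j₀)²·(3jₘ)² = 150/5929
I = -1·√(0.0252994/4π) = -0.04486937

-0.044869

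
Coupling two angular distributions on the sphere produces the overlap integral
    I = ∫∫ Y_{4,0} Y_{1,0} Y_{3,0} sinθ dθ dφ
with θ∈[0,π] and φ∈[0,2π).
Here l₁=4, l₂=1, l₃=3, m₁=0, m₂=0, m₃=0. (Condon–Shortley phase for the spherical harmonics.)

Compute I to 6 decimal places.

0.246233

m-sum 0 ✓  L=8 even ✓  3≤3≤5 ✓
Π(2lᵢ+1) = 9×3×7 = 189
triangle coeff Δ(4,1,3) = 1/252
Σ_t [1,1]: t=1:−1/36 = -1/36
(3j)²=4/63 [(4 1 3; 0 0 0)], sign=+1
(m-triple is (0,0,0) — same symbol as above.)
⇒ 4πI² = 16/21
I = (+1)√(16/21/(4π)) = 0.24623252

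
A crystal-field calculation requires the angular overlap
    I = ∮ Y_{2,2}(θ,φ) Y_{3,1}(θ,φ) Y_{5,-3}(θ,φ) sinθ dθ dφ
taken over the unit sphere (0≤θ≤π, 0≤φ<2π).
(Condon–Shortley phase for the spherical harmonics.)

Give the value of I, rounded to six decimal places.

Checks pass: Σm=0; 10 even; l₃=5∈[1,5].
(2·2+1)(2·3+1)(2·5+1) = 385
Δ: 0! 4! 6! / 11! → 1/2310
sum: t=0:+1/144 = 1/144
3j²(2 3 5; 0 0 0) = Δ·Π!·Σ² = 10/231  (sign -1)
sum: t=0:+1/1152 = 1/1152
3j²(2 3 5; 2 1 -3) = Δ·Π!·Σ² = 1/33  (sign +1)
combine: 4πI² = 385·10/231·1/33 = 50/99
take √, sign -1: I = -0.20047604

-0.200476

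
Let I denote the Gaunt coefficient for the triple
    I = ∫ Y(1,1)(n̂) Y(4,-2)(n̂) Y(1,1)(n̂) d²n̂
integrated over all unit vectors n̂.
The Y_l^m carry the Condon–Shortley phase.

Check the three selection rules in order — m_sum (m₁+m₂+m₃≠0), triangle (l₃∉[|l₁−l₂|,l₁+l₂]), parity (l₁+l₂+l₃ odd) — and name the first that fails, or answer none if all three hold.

Σmᵢ = 0  ✓
l₃∈[|l₁−l₂|,l₁+l₂]=[3,5], have l₃=1  ✗
Σlᵢ = 6 ⇒ even

triangle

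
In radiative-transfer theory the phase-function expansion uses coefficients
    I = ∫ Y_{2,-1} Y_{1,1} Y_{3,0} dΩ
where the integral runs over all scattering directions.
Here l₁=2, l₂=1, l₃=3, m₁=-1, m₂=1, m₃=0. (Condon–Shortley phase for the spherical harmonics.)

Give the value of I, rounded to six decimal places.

0.143048

Checks pass: Σm=0; 6 even; l₃=3∈[1,3].
(2·2+1)(2·1+1)(2·3+1) = 105
Δ: 0! 4! 2! / 7! → 1/105
sum: t=0:+1/4 = 1/4
3j²(2 1 3; 0 0 0) = Δ·Π!·Σ² = 3/35  (sign -1)
sum: t=0:+1/12 = 1/12
3j²(2 1 3; -1 1 0) = Δ·Π!·Σ² = 1/35  (sign -1)
combine: 4πI² = 105·3/35·1/35 = 9/35
take √, sign +1: I = 0.14304817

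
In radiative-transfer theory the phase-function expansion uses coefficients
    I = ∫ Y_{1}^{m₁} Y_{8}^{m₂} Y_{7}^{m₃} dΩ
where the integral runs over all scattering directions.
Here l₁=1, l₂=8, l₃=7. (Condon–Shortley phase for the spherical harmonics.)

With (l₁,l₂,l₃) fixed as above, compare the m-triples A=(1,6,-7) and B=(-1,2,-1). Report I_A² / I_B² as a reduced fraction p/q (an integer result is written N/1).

1/45

Same 1,8,7: normalisation and zero-m 3j drop out of the ratio.
A: Δ: 2! 0! 14! / 17! → 1/2040; sum: t=0:+1/174356582400 = 1/174356582400; 3j²(1 8 7; 1 6 -7) = Δ·Π!·Σ² = 1/2040  (sign +1)
B: Δ: 2! 0! 14! / 17! → 1/2040; sum: t=2:+1/58060800 = 1/58060800; 3j²(1 8 7; -1 2 -1) = Δ·Π!·Σ² = 3/136  (sign +1)
I_A²/I_B² = (1/2040)/(3/136) = 1/45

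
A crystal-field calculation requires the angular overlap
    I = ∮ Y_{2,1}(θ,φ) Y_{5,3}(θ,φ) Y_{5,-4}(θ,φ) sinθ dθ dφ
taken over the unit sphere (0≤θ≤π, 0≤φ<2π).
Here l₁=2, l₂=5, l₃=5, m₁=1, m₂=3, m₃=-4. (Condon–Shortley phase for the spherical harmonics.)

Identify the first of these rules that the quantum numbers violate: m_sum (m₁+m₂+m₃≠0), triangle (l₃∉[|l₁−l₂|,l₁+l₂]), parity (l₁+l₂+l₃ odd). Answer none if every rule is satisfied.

Σmᵢ = 0  ✓
l₃∈[|l₁−l₂|,l₁+l₂]=[3,7], have l₃=5  ✓
Σlᵢ = 12 ⇒ even  ✓

none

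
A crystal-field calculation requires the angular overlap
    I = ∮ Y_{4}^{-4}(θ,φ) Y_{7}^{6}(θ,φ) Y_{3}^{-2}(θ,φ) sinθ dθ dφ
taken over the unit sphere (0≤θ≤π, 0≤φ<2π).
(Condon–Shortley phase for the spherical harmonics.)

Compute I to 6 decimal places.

Checks pass: Σm=0; 14 even; l₃=3∈[3,11].
(2·4+1)(2·7+1)(2·3+1) = 945
Δ: 8! 0! 6! / 15! → 1/45045
sum: t=4:+1/20736 = 1/20736
3j²(4 7 3; 0 0 0) = Δ·Π!·Σ² = 35/1287  (sign -1)
sum: t=8:+1/4838400 = 1/4838400
3j²(4 7 3; -4 6 -2) = Δ·Π!·Σ² = 1/35  (sign -1)
combine: 4πI² = 945·35/1287·1/35 = 105/143
take √, sign +1: I = 0.24172507

0.241725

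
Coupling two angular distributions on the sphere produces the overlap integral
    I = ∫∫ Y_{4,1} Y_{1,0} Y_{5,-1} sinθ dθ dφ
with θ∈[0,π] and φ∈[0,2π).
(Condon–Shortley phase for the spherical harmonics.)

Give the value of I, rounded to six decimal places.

Rules hold: Σm=0, L=10 even, 3≤5≤5.
N = 9·3·11 = 297
Δ = 0!·8!·2!/11! = 1/495
Racah Σ t=0..0: t=0:+1/576 = 1/576
⇒ 3j(4 1 5; 0 0 0)² = 5/99, sgn -1
Racah Σ t=0..0: t=0:+1/720 = 1/720
⇒ 3j(4 1 5; 1 0 -1)² = 8/165, sgn +1
4πI² = N·(3j₀)²·(3jₘ)² = 8/11
I = -1·√(0.727273/4π) = -0.24057125

-0.240571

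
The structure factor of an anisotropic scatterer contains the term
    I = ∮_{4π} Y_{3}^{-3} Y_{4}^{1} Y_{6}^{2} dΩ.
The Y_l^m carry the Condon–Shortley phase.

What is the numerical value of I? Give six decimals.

0.000000

l₁+l₂+l₃=13 is odd: 3j(l;000)=0 ⇒ I=0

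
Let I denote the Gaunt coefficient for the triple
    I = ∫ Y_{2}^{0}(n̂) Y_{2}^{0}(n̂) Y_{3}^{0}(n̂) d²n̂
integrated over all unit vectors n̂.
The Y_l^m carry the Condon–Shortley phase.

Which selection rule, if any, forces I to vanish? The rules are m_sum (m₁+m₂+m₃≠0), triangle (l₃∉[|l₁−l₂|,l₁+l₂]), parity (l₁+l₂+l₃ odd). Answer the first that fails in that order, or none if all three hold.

Σmᵢ = 0  ✓
l₃∈[|l₁−l₂|,l₁+l₂]=[0,4], have l₃=3  ✓
Σlᵢ = 7 ⇒ odd  ✗

parity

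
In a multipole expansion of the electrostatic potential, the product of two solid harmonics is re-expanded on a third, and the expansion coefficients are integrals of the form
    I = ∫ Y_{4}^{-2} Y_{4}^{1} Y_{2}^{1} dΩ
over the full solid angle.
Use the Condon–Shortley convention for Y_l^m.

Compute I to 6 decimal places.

Checks pass: Σm=0; 10 even; l₃=2∈[0,8].
(2·4+1)(2·4+1)(2·2+1) = 405
Δ: 6! 2! 2! / 11! → 1/13860
sum: t=2:+1/192 t=3:−1/36 t=4:+1/192 = -5/288
3j²(4 4 2; 0 0 0) = Δ·Π!·Σ² = 20/693  (sign -1)
sum: t=4:+1/96 t=5:−1/240 = 1/160
3j²(4 4 2; -2 1 1) = Δ·Π!·Σ² = 27/1540  (sign -1)
combine: 4πI² = 405·20/693·27/1540 = 1215/5929
take √, sign +1: I = 0.12770047

0.127700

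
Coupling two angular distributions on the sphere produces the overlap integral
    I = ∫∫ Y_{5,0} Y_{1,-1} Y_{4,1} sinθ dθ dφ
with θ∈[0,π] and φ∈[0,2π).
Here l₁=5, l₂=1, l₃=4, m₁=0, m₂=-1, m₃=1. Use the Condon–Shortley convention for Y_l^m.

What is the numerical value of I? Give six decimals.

0.155288

Checks pass: Σm=0; 10 even; l₃=4∈[4,6].
(2·5+1)(2·1+1)(2·4+1) = 297
Δ: 2! 8! 0! / 11! → 1/495
sum: t=1:−1/576 = -1/576
3j²(5 1 4; 0 0 0) = Δ·Π!·Σ² = 5/99  (sign -1)
sum: t=0:+1/1440 = 1/1440
3j²(5 1 4; 0 -1 1) = Δ·Π!·Σ² = 2/99  (sign -1)
combine: 4πI² = 297·5/99·2/99 = 10/33
take √, sign +1: I = 0.15528807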